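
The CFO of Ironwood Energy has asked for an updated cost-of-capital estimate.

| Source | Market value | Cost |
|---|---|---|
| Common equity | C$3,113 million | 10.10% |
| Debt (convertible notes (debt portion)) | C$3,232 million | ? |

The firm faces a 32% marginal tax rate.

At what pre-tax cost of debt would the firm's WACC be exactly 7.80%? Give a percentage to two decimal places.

Total capital V = 3113 + 3232 = 6345.
Equity weight = 3113/6345 = 0.4906.
Convertible notes (debt portion) weight = 3232/6345 = 0.5094.
Equity contribution = 0.4906 × 10.1% = 4.9553%.
Remaining for debt = 7.8% − 4.9553% = 2.8447%.
Rd × (1 − 32%) × 0.5094 = 2.8447%  ⇒  Rd = 8.2128%.

8.21%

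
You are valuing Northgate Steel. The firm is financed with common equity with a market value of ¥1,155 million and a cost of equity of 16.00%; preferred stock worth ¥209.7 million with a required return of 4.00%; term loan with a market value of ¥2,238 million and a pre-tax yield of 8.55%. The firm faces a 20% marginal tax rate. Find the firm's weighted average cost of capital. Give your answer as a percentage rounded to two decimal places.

Total capital V = 1155 + 209.7 + 2238 = 3602.7.
Equity: weight = 1155/3602.7 = 0.3206; cost = 16%.
Preferred: weight = 209.7/3602.7 = 0.0582; cost = 4%.
Term loan: weight = 2238/3602.7 = 0.6212; after-tax cost = 8.55% × (1 − 20%) = 6.8400%.
WACC = 0.3206 × 16.0000% + 0.0582 × 4.0000% + 0.6212 × 6.8400% = 9.6113%.

9.61%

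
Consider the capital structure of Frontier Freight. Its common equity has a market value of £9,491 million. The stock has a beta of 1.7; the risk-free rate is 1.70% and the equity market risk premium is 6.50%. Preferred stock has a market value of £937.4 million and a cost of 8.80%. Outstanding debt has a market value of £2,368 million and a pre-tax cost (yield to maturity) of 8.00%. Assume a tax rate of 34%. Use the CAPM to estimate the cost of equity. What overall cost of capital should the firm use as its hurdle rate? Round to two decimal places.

11.08%

Cost of equity via CAPM: Re = 1.7% + 1.7 × 6.5% = 12.7500%.
Total capital V = 9491 + 937.4 + 2368 = 12796.4.
Equity: weight = 9491/12796.4 = 0.7417; cost = 12.75%.
Preferred: weight = 937.4/12796.4 = 0.0733; cost = 8.8%.
Debt: weight = 2368/12796.4 = 0.1851; after-tax cost = 8% × (1 − 34%) = 5.2800%.
WACC = 0.7417 × 12.7500% + 0.0733 × 8.8000% + 0.1851 × 5.2800% = 11.0783%.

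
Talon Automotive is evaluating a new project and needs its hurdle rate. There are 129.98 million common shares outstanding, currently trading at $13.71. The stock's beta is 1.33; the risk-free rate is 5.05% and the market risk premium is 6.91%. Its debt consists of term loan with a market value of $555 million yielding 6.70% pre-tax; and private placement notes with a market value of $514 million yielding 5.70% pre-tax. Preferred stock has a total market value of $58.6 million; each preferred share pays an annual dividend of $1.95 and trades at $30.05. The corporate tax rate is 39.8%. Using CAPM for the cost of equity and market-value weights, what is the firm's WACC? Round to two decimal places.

10.23%

Cost of equity via CAPM: Re = 5.05% + 1.33 × 6.91% = 14.2403%.
Cost of preferred: Rp = 1.95 / 30.05 = 6.4892%.
Market value of equity E = 13.71 × 129.98m = 1782.0258m.
Total capital V = 1782.0258 + 58.6 + 555 + 514 = 2909.6258.
Equity: weight = 1782.0258/2909.6258 = 0.6125; cost = 14.2403%.
Preferred: weight = 58.6/2909.6258 = 0.0201; cost = 6.4892%.
Term loan: weight = 555/2909.6258 = 0.1907; after-tax cost = 6.7% × (1 − 39.8%) = 4.0334%.
Private placement notes: weight = 514/2909.6258 = 0.1767; after-tax cost = 5.7% × (1 − 39.8%) = 3.4314%.
WACC = 0.6125 × 14.2403% + 0.0201 × 6.4892% + 0.1907 × 4.0334% + 0.1767 × 3.4314% = 10.2278%.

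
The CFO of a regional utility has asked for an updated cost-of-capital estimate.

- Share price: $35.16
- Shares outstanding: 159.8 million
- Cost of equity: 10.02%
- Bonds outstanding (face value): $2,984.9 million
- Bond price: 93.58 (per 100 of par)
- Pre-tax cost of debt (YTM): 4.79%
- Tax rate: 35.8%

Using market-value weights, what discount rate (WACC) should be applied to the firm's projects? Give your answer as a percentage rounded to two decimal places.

Market value of equity E = 35.16 × 159.8m = 5618.568m. Market value of debt D = 2984.9m × 93.58/100 = 2793.26942m.
Total capital V = 5618.568 + 2793.26942 = 8411.83742.
Equity: weight = 5618.568/8411.83742 = 0.6679; cost = 10.02%.
Bonds outstanding: weight = 2793.26942/8411.83742 = 0.3321; after-tax cost = 4.79% × (1 − 35.8%) = 3.0752%.
WACC = 0.6679 × 10.0200% + 0.3321 × 3.0752% = 7.7139%.

7.71%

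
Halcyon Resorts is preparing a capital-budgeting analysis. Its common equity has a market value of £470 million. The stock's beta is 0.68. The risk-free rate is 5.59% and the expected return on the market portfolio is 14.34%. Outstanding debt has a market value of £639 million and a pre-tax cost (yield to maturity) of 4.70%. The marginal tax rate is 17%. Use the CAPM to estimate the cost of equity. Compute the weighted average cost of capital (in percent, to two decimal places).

Market risk premium = 14.34% − 5.59% = 8.75%.
Cost of equity via CAPM: Re = 5.59% + 0.68 × 8.75% = 11.5400%.
Total capital V = 470 + 639 = 1109.
Equity: weight = 470/1109 = 0.4238; cost = 11.54%.
Debt: weight = 639/1109 = 0.5762; after-tax cost = 4.7% × (1 − 17%) = 3.9010%.
WACC = 0.4238 × 11.5400% + 0.5762 × 3.9010% = 7.1384%.

7.14%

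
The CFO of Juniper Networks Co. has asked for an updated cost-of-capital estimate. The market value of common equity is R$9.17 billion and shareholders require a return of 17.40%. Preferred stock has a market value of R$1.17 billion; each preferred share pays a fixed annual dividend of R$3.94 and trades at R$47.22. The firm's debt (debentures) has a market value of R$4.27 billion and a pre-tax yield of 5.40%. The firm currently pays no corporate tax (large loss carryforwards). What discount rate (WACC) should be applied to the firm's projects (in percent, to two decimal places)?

Cost of preferred: Rp = 3.94 / 47.22 = 8.3439%.
Total capital V = 9.17 + 1.17 + 4.27 = 14.61.
Equity: weight = 9.17/14.61 = 0.6277; cost = 17.4%.
Preferred: weight = 1.17/14.61 = 0.0801; cost = 8.3439%.
Debentures: weight = 4.27/14.61 = 0.2923; after-tax cost = 5.4% × (1 − 0%) = 5.4000%.
WACC = 0.6277 × 17.4000% + 0.0801 × 8.3439% + 0.2923 × 5.4000% = 13.1676%.

13.17%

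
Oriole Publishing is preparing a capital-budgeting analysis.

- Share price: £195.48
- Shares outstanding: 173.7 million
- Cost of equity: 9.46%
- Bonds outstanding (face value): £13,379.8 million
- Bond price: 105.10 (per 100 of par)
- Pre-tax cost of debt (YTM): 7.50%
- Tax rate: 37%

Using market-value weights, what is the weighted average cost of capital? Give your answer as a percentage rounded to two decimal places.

8.07%

Market value of equity E = 195.48 × 173.7m = 33954.876m. Market value of debt D = 13379.8m × 105.1/100 = 14062.1698m.
Total capital V = 33954.876 + 14062.1698 = 48017.0458.
Equity: weight = 33954.876/48017.0458 = 0.7071; cost = 9.46%.
Bonds outstanding: weight = 14062.1698/48017.0458 = 0.2929; after-tax cost = 7.5% × (1 − 37%) = 4.7250%.
WACC = 0.7071 × 9.4600% + 0.2929 × 4.7250% = 8.0733%.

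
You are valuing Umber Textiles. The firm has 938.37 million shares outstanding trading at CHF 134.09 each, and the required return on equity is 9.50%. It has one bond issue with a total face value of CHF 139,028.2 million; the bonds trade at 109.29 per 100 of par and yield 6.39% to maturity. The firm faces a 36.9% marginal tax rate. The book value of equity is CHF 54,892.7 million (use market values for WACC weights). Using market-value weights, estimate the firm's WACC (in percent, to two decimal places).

Market value of equity E = 134.09 × 938.37m = 125826.0333m. Market value of debt D = 139028.2m × 109.29/100 = 151943.91978m.
Total capital V = 125826.0333 + 151943.91978 = 277769.95308.
Equity: weight = 125826.0333/277769.95308 = 0.4530; cost = 9.5%.
Bonds outstanding: weight = 151943.91978/277769.95308 = 0.5470; after-tax cost = 6.39% × (1 − 36.9%) = 4.0321%.
WACC = 0.4530 × 9.5000% + 0.5470 × 4.0321% = 6.5090%.

6.51%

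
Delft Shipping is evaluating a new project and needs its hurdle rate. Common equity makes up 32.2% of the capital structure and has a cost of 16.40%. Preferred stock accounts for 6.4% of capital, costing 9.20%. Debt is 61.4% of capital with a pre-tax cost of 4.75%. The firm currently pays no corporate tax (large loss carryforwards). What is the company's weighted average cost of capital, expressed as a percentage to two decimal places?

8.79%

After-tax cost of debt = 4.75% × (1 − 0%) = 4.7500%.
WACC = 0.322 × 16.4000% + 0.064 × 9.2000% + 0.614 × 4.7500% = 8.7861%.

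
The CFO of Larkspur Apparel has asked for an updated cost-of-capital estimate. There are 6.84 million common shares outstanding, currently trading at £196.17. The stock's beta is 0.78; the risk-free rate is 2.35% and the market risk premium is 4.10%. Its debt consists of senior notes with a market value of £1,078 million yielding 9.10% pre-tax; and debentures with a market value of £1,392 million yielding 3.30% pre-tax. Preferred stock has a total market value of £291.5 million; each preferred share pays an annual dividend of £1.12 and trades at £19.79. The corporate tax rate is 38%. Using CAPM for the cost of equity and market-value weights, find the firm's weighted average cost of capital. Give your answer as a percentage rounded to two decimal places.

4.39%

Cost of equity via CAPM: Re = 2.35% + 0.78 × 4.1% = 5.5480%.
Cost of preferred: Rp = 1.12 / 19.79 = 5.6594%.
Market value of equity E = 196.17 × 6.84m = 1341.8028m.
Total capital V = 1341.8028 + 291.5 + 1078 + 1392 = 4103.3028.
Equity: weight = 1341.8028/4103.3028 = 0.3270; cost = 5.548%.
Preferred: weight = 291.5/4103.3028 = 0.0710; cost = 5.6594%.
Senior notes: weight = 1078/4103.3028 = 0.2627; after-tax cost = 9.1% × (1 − 38%) = 5.6420%.
Debentures: weight = 1392/4103.3028 = 0.3392; after-tax cost = 3.3% × (1 − 38%) = 2.0460%.
WACC = 0.3270 × 5.5480% + 0.0710 × 5.6594% + 0.2627 × 5.6420% + 0.3392 × 2.0460% = 4.3926%.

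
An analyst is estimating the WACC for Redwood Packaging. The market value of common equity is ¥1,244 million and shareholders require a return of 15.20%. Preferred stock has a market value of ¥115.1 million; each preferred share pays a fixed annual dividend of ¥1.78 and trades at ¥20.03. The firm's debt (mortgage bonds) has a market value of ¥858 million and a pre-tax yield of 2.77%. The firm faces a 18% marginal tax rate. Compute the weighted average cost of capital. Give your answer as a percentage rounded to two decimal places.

9.87%

Cost of preferred: Rp = 1.78 / 20.03 = 8.8867%.
Total capital V = 1244 + 115.1 + 858 = 2217.1.
Equity: weight = 1244/2217.1 = 0.5611; cost = 15.2%.
Preferred: weight = 115.1/2217.1 = 0.0519; cost = 8.8867%.
Mortgage bonds: weight = 858/2217.1 = 0.3870; after-tax cost = 2.77% × (1 − 18%) = 2.2714%.
WACC = 0.5611 × 15.2000% + 0.0519 × 8.8867% + 0.3870 × 2.2714% = 9.8690%.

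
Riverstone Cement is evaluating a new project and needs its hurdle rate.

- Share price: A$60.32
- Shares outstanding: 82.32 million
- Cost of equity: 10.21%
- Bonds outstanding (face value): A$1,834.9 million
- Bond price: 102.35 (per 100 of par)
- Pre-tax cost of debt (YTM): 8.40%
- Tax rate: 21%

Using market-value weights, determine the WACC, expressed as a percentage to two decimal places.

Market value of equity E = 60.32 × 82.32m = 4965.5424m. Market value of debt D = 1834.9m × 102.35/100 = 1878.02015m.
Total capital V = 4965.5424 + 1878.02015 = 6843.56255.
Equity: weight = 4965.5424/6843.56255 = 0.7256; cost = 10.21%.
Bonds outstanding: weight = 1878.02015/6843.56255 = 0.2744; after-tax cost = 8.4% × (1 − 21%) = 6.6360%.
WACC = 0.7256 × 10.2100% + 0.2744 × 6.6360% = 9.2292%.

9.23%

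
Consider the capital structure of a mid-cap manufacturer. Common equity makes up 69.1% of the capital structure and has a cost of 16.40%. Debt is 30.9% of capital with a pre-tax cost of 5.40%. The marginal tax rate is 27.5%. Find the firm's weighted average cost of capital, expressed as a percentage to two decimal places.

After-tax cost of debt = 5.4% × (1 − 27.5%) = 3.9150%.
WACC = 0.691 × 16.4000% + 0.309 × 3.9150% = 12.5421%.

12.54%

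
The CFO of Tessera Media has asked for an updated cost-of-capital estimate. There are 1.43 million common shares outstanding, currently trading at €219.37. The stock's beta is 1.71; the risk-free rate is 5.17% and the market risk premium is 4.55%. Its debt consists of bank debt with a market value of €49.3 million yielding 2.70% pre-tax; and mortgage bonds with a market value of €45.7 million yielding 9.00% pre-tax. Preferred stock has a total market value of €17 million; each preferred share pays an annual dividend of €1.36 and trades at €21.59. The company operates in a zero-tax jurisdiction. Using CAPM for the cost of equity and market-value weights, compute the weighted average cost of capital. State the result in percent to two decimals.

Cost of equity via CAPM: Re = 5.17% + 1.71 × 4.55% = 12.9505%.
Cost of preferred: Rp = 1.36 / 21.59 = 6.2992%.
Market value of equity E = 219.37 × 1.43m = 313.6991m.
Total capital V = 313.6991 + 17 + 49.3 + 45.7 = 425.6991.
Equity: weight = 313.6991/425.6991 = 0.7369; cost = 12.9505%.
Preferred: weight = 17/425.6991 = 0.0399; cost = 6.2992%.
Bank debt: weight = 49.3/425.6991 = 0.1158; after-tax cost = 2.7% × (1 − 0%) = 2.7000%.
Mortgage bonds: weight = 45.7/425.6991 = 0.1074; after-tax cost = 9% × (1 − 0%) = 9.0000%.
WACC = 0.7369 × 12.9505% + 0.0399 × 6.2992% + 0.1158 × 2.7000% + 0.1074 × 9.0000% = 11.0737%.

11.07%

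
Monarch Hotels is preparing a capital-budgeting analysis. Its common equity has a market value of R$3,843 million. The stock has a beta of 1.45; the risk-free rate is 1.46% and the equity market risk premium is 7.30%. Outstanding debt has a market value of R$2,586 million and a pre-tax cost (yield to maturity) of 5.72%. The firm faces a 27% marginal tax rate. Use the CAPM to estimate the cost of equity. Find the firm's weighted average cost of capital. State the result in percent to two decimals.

Cost of equity via CAPM: Re = 1.46% + 1.45 × 7.3% = 12.0450%.
Total capital V = 3843 + 2586 = 6429.
Equity: weight = 3843/6429 = 0.5978; cost = 12.045%.
Debt: weight = 2586/6429 = 0.4022; after-tax cost = 5.72% × (1 − 27%) = 4.1756%.
WACC = 0.5978 × 12.0450% + 0.4022 × 4.1756% = 8.8796%.

8.88%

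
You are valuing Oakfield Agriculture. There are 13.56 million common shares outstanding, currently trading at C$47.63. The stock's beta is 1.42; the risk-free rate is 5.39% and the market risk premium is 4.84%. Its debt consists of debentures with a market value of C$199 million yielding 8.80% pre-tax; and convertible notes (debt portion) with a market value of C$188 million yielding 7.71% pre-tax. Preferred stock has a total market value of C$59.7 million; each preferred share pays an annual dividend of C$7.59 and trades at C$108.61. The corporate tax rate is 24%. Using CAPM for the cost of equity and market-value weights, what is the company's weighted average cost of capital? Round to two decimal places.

9.86%

Cost of equity via CAPM: Re = 5.39% + 1.42 × 4.84% = 12.2628%.
Cost of preferred: Rp = 7.59 / 108.61 = 6.9883%.
Market value of equity E = 47.63 × 13.56m = 645.8628m.
Total capital V = 645.8628 + 59.7 + 199 + 188 = 1092.5628.
Equity: weight = 645.8628/1092.5628 = 0.5911; cost = 12.2628%.
Preferred: weight = 59.7/1092.5628 = 0.0546; cost = 6.9883%.
Debentures: weight = 199/1092.5628 = 0.1821; after-tax cost = 8.8% × (1 − 24%) = 6.6880%.
Convertible notes (debt portion): weight = 188/1092.5628 = 0.1721; after-tax cost = 7.71% × (1 − 24%) = 5.8596%.
WACC = 0.5911 × 12.2628% + 0.0546 × 6.9883% + 0.1821 × 6.6880% + 0.1721 × 5.8596% = 9.8574%.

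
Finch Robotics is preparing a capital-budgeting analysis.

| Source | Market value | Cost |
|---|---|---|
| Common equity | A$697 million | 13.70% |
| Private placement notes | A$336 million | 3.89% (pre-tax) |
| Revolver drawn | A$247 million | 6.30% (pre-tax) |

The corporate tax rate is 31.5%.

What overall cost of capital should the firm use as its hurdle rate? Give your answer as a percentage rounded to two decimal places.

Total capital V = 697 + 336 + 247 = 1280.
Equity: weight = 697/1280 = 0.5445; cost = 13.7%.
Private placement notes: weight = 336/1280 = 0.2625; after-tax cost = 3.89% × (1 − 31.5%) = 2.6647%.
Revolver drawn: weight = 247/1280 = 0.1930; after-tax cost = 6.3% × (1 − 31.5%) = 4.3155%.
WACC = 0.5445 × 13.7000% + 0.2625 × 2.6647% + 0.1930 × 4.3155% = 8.9923%.

8.99%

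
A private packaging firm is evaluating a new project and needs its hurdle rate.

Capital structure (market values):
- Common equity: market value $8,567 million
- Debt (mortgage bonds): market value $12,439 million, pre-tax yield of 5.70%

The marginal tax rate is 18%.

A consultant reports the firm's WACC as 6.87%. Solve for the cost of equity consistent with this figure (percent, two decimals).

Total capital V = 8567 + 12439 = 21006.
Equity weight = 8567/21006 = 0.4078.
Mortgage bonds weight = 12439/21006 = 0.5922.
Debt contribution = 0.5922 × 5.7% × (1 − 18%) = 2.7678%.
Required equity contribution = 6.87% − 2.7678% = 4.1022%.
Re = 4.1022% / 0.4078 = 10.0585%.

10.06%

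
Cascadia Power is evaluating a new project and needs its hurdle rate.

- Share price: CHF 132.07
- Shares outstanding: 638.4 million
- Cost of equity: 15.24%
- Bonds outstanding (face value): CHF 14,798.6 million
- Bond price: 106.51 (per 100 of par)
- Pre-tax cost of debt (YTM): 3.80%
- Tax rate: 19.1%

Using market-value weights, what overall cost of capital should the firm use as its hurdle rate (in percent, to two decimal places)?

Market value of equity E = 132.07 × 638.4m = 84313.488m. Market value of debt D = 14798.6m × 106.51/100 = 15761.98886m.
Total capital V = 84313.488 + 15761.98886 = 100075.47686.
Equity: weight = 84313.488/100075.47686 = 0.8425; cost = 15.24%.
Bonds outstanding: weight = 15761.98886/100075.47686 = 0.1575; after-tax cost = 3.8% × (1 − 19.1%) = 3.0742%.
WACC = 0.8425 × 15.2400% + 0.1575 × 3.0742% = 13.3239%.

13.32%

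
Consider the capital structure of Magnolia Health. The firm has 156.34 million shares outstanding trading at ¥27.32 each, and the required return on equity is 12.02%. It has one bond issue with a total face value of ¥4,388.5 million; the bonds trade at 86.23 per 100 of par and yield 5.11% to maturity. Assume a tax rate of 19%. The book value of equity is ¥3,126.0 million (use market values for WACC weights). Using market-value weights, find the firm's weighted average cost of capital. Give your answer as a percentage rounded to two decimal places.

8.32%

Market value of equity E = 27.32 × 156.34m = 4271.2088m. Market value of debt D = 4388.5m × 86.23/100 = 3784.20355m.
Total capital V = 4271.2088 + 3784.20355 = 8055.41235.
Equity: weight = 4271.2088/8055.41235 = 0.5302; cost = 12.02%.
Bonds outstanding: weight = 3784.20355/8055.41235 = 0.4698; after-tax cost = 5.11% × (1 − 19%) = 4.1391%.
WACC = 0.5302 × 12.0200% + 0.4698 × 4.1391% = 8.3178%.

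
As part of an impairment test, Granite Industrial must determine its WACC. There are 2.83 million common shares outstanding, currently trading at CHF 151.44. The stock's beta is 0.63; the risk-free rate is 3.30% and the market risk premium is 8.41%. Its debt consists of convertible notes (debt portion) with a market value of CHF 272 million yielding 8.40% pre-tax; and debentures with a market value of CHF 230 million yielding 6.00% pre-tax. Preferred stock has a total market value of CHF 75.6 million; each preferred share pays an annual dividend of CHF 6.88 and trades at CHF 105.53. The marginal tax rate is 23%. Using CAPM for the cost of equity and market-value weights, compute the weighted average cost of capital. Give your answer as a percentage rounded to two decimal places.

6.96%

Cost of equity via CAPM: Re = 3.3% + 0.63 × 8.41% = 8.5983%.
Cost of preferred: Rp = 6.88 / 105.53 = 6.5195%.
Market value of equity E = 151.44 × 2.83m = 428.5752m.
Total capital V = 428.5752 + 75.6 + 272 + 230 = 1006.1752.
Equity: weight = 428.5752/1006.1752 = 0.4259; cost = 8.5983%.
Preferred: weight = 75.6/1006.1752 = 0.0751; cost = 6.5195%.
Convertible notes (debt portion): weight = 272/1006.1752 = 0.2703; after-tax cost = 8.4% × (1 − 23%) = 6.4680%.
Debentures: weight = 230/1006.1752 = 0.2286; after-tax cost = 6% × (1 − 23%) = 4.6200%.
WACC = 0.4259 × 8.5983% + 0.0751 × 6.5195% + 0.2703 × 6.4680% + 0.2286 × 4.6200% = 6.9568%.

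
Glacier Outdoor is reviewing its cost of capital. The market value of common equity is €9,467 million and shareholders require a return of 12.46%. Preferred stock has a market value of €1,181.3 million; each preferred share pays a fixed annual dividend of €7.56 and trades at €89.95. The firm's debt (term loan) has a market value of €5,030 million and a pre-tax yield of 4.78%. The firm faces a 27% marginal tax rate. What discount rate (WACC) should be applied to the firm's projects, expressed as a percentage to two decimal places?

9.28%

Cost of preferred: Rp = 7.56 / 89.95 = 8.4047%.
Total capital V = 9467 + 1181.3 + 5030 = 15678.3.
Equity: weight = 9467/15678.3 = 0.6038; cost = 12.46%.
Preferred: weight = 1181.3/15678.3 = 0.0753; cost = 8.4047%.
Term loan: weight = 5030/15678.3 = 0.3208; after-tax cost = 4.78% × (1 − 27%) = 3.4894%.
WACC = 0.6038 × 12.4600% + 0.0753 × 8.4047% + 0.3208 × 3.4894% = 9.2765%.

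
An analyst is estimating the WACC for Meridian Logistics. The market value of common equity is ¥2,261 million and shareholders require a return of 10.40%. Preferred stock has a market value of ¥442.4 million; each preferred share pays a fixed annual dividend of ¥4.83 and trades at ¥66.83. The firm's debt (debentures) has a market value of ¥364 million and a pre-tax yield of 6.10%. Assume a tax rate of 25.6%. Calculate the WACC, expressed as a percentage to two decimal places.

Cost of preferred: Rp = 4.83 / 66.83 = 7.2273%.
Total capital V = 2261 + 442.4 + 364 = 3067.4.
Equity: weight = 2261/3067.4 = 0.7371; cost = 10.4%.
Preferred: weight = 442.4/3067.4 = 0.1442; cost = 7.2273%.
Debentures: weight = 364/3067.4 = 0.1187; after-tax cost = 6.1% × (1 − 25.6%) = 4.5384%.
WACC = 0.7371 × 10.4000% + 0.1442 × 7.2273% + 0.1187 × 4.5384% = 9.2468%.

9.25%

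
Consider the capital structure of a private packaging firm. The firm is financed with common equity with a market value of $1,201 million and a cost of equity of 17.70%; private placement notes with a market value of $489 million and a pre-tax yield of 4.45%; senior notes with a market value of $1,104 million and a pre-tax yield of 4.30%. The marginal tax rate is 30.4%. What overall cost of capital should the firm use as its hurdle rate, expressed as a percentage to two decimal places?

Total capital V = 1201 + 489 + 1104 = 2794.
Equity: weight = 1201/2794 = 0.4298; cost = 17.7%.
Private placement notes: weight = 489/2794 = 0.1750; after-tax cost = 4.45% × (1 − 30.4%) = 3.0972%.
Senior notes: weight = 1104/2794 = 0.3951; after-tax cost = 4.3% × (1 − 30.4%) = 2.9928%.
WACC = 0.4298 × 17.7000% + 0.1750 × 3.0972% + 0.3951 × 2.9928% = 9.3330%.

9.33%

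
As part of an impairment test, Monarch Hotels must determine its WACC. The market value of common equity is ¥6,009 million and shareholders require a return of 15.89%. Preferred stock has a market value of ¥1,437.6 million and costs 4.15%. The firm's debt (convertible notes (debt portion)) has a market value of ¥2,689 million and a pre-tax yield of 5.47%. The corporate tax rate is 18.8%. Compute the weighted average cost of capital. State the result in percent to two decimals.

11.19%

Total capital V = 6009 + 1437.6 + 2689 = 10135.6.
Equity: weight = 6009/10135.6 = 0.5929; cost = 15.89%.
Preferred: weight = 1437.6/10135.6 = 0.1418; cost = 4.15%.
Convertible notes (debt portion): weight = 2689/10135.6 = 0.2653; after-tax cost = 5.47% × (1 − 18.8%) = 4.4416%.
WACC = 0.5929 × 15.8900% + 0.1418 × 4.1500% + 0.2653 × 4.4416% = 11.1876%.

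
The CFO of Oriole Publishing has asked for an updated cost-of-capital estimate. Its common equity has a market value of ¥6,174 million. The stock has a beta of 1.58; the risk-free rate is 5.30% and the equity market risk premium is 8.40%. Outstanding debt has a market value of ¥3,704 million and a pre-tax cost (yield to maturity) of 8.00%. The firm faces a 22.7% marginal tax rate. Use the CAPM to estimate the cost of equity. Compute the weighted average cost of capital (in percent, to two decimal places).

13.93%

Cost of equity via CAPM: Re = 5.3% + 1.58 × 8.4% = 18.5720%.
Total capital V = 6174 + 3704 = 9878.
Equity: weight = 6174/9878 = 0.6250; cost = 18.572%.
Debt: weight = 3704/9878 = 0.3750; after-tax cost = 8% × (1 − 22.7%) = 6.1840%.
WACC = 0.6250 × 18.5720% + 0.3750 × 6.1840% = 13.9268%.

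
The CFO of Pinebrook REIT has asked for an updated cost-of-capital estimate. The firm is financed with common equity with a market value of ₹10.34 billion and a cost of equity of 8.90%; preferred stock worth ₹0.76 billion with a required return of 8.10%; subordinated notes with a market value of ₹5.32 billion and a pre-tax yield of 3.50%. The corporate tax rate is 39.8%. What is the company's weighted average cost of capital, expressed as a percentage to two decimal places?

6.66%

Total capital V = 10.34 + 0.76 + 5.32 = 16.42.
Equity: weight = 10.34/16.42 = 0.6297; cost = 8.9%.
Preferred: weight = 0.76/16.42 = 0.0463; cost = 8.1%.
Subordinated notes: weight = 5.32/16.42 = 0.3240; after-tax cost = 3.5% × (1 − 39.8%) = 2.1070%.
WACC = 0.6297 × 8.9000% + 0.0463 × 8.1000% + 0.3240 × 2.1070% = 6.6621%.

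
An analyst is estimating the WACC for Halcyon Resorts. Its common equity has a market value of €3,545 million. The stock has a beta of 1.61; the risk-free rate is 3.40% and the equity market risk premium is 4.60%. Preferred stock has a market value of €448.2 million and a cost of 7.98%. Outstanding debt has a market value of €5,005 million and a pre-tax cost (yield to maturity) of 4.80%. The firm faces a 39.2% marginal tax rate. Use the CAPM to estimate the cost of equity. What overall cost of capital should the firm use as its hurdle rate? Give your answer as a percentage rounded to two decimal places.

Cost of equity via CAPM: Re = 3.4% + 1.61 × 4.6% = 10.8060%.
Total capital V = 3545 + 448.2 + 5005 = 8998.2.
Equity: weight = 3545/8998.2 = 0.3940; cost = 10.806%.
Preferred: weight = 448.2/8998.2 = 0.0498; cost = 7.98%.
Debt: weight = 5005/8998.2 = 0.5562; after-tax cost = 4.8% × (1 − 39.2%) = 2.9184%.
WACC = 0.3940 × 10.8060% + 0.0498 × 7.9800% + 0.5562 × 2.9184% = 6.2780%.

6.28%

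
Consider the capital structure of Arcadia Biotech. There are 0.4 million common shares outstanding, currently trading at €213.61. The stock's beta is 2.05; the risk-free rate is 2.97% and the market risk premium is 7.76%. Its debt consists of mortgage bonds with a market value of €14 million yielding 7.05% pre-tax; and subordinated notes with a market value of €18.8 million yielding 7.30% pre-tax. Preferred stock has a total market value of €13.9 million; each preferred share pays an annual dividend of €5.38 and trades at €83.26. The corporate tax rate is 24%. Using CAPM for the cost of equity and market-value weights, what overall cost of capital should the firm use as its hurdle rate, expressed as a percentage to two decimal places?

14.24%

Cost of equity via CAPM: Re = 2.97% + 2.05 × 7.76% = 18.8780%.
Cost of preferred: Rp = 5.38 / 83.26 = 6.4617%.
Market value of equity E = 213.61 × 0.4m = 85.444m.
Total capital V = 85.444 + 13.9 + 14 + 18.8 = 132.144.
Equity: weight = 85.444/132.144 = 0.6466; cost = 18.878%.
Preferred: weight = 13.9/132.144 = 0.1052; cost = 6.4617%.
Mortgage bonds: weight = 14/132.144 = 0.1059; after-tax cost = 7.05% × (1 − 24%) = 5.3580%.
Subordinated notes: weight = 18.8/132.144 = 0.1423; after-tax cost = 7.3% × (1 − 24%) = 5.5480%.
WACC = 0.6466 × 18.8780% + 0.1052 × 6.4617% + 0.1059 × 5.3580% + 0.1423 × 5.5480% = 14.2431%.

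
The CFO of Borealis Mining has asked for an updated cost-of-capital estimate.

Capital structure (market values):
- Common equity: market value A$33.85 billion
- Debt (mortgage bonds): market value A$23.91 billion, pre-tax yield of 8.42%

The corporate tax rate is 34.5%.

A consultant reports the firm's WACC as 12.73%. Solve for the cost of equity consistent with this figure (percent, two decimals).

Total capital V = 33.85 + 23.91 = 57.76.
Equity weight = 33.85/57.76 = 0.5860.
Mortgage bonds weight = 23.91/57.76 = 0.4140.
Debt contribution = 0.4140 × 8.42% × (1 − 34.5%) = 2.2830%.
Required equity contribution = 12.73% − 2.2830% = 10.4470%.
Re = 10.4470% / 0.5860 = 17.8263%.

17.83%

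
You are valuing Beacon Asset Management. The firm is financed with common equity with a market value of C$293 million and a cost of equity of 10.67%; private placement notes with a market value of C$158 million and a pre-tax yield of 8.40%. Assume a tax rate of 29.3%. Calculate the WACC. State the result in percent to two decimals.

Total capital V = 293 + 158 = 451.
Equity: weight = 293/451 = 0.6497; cost = 10.67%.
Private placement notes: weight = 158/451 = 0.3503; after-tax cost = 8.4% × (1 − 29.3%) = 5.9388%.
WACC = 0.6497 × 10.6700% + 0.3503 × 5.9388% = 9.0125%.

9.01%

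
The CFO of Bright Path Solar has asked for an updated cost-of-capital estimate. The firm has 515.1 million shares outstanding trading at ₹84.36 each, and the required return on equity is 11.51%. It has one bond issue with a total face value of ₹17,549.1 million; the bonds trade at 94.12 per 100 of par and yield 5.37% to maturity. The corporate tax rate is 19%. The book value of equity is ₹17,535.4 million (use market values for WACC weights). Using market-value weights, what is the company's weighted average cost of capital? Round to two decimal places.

9.54%

Market value of equity E = 84.36 × 515.1m = 43453.836m. Market value of debt D = 17549.1m × 94.12/100 = 16517.21292m.
Total capital V = 43453.836 + 16517.21292 = 59971.04892.
Equity: weight = 43453.836/59971.04892 = 0.7246; cost = 11.51%.
Bonds outstanding: weight = 16517.21292/59971.04892 = 0.2754; after-tax cost = 5.37% × (1 − 19%) = 4.3497%.
WACC = 0.7246 × 11.5100% + 0.2754 × 4.3497% = 9.5379%.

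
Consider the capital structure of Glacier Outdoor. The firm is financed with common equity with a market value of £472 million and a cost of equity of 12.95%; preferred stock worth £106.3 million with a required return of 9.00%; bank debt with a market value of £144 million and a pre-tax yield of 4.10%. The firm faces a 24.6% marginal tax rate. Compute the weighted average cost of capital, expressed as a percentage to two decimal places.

Total capital V = 472 + 106.3 + 144 = 722.3.
Equity: weight = 472/722.3 = 0.6535; cost = 12.95%.
Preferred: weight = 106.3/722.3 = 0.1472; cost = 9%.
Bank debt: weight = 144/722.3 = 0.1994; after-tax cost = 4.1% × (1 − 24.6%) = 3.0914%.
WACC = 0.6535 × 12.9500% + 0.1472 × 9.0000% + 0.1994 × 3.0914% = 10.4032%.

10.40%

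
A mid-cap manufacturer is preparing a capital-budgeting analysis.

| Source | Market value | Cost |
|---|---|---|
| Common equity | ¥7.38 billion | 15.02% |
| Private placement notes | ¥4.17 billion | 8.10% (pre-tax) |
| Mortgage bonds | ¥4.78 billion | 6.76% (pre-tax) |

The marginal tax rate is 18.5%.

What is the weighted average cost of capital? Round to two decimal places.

Total capital V = 7.38 + 4.17 + 4.78 = 16.33.
Equity: weight = 7.38/16.33 = 0.4519; cost = 15.02%.
Private placement notes: weight = 4.17/16.33 = 0.2554; after-tax cost = 8.1% × (1 − 18.5%) = 6.6015%.
Mortgage bonds: weight = 4.78/16.33 = 0.2927; after-tax cost = 6.76% × (1 − 18.5%) = 5.5094%.
WACC = 0.4519 × 15.0200% + 0.2554 × 6.6015% + 0.2927 × 5.5094% = 10.0864%.

10.09%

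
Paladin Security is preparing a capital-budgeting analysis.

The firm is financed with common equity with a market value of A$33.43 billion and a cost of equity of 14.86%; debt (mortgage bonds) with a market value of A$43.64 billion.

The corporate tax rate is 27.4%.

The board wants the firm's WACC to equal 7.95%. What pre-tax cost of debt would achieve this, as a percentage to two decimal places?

3.66%

Total capital V = 33.43 + 43.64 = 77.07.
Equity weight = 33.43/77.07 = 0.4338.
Mortgage bonds weight = 43.64/77.07 = 0.5662.
Equity contribution = 0.4338 × 14.86% = 6.4457%.
Remaining for debt = 7.95% − 6.4457% = 1.5043%.
Rd × (1 − 27.4%) × 0.5662 = 1.5043%  ⇒  Rd = 3.6593%.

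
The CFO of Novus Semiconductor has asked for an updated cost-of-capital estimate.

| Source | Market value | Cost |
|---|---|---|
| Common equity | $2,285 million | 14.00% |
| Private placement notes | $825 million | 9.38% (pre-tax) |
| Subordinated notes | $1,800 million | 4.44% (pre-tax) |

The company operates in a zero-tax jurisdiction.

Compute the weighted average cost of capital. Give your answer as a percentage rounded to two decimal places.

Total capital V = 2285 + 825 + 1800 = 4910.
Equity: weight = 2285/4910 = 0.4654; cost = 14%.
Private placement notes: weight = 825/4910 = 0.1680; after-tax cost = 9.38% × (1 − 0%) = 9.3800%.
Subordinated notes: weight = 1800/4910 = 0.3666; after-tax cost = 4.44% × (1 − 0%) = 4.4400%.
WACC = 0.4654 × 14.0000% + 0.1680 × 9.3800% + 0.3666 × 4.4400% = 9.7190%.

9.72%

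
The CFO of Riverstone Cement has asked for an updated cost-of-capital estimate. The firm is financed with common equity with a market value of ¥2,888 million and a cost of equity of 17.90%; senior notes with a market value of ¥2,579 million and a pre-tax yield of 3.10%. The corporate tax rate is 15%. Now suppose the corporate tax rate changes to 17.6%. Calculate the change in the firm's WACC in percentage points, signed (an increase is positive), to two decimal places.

Current WACC:
Total capital V = 2888 + 2579 = 5467.
Equity: weight = 2888/5467 = 0.5283; cost = 17.9%.
Senior notes: weight = 2579/5467 = 0.4717; after-tax cost = 3.1% × (1 − 15%) = 2.6350%.
WACC = 0.5283 × 17.9000% + 0.4717 × 2.6350% = 10.6989%.
After the change:
Total capital V = 2888 + 2579 = 5467.
Equity: weight = 2888/5467 = 0.5283; cost = 17.9%.
Senior notes: weight = 2579/5467 = 0.4717; after-tax cost = 3.1% × (1 − 17.6%) = 2.5544%.
WACC = 0.5283 × 17.9000% + 0.4717 × 2.5544% = 10.6609%.
Change in WACC = 10.6609% − 10.6989% = -0.0380 pp.

-0.04 pp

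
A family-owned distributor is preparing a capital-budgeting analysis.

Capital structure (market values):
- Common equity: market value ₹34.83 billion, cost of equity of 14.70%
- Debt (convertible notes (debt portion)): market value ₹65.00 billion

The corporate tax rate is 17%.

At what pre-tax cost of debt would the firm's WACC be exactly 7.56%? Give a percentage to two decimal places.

4.50%

Total capital V = 34.83 + 65 = 99.83.
Equity weight = 34.83/99.83 = 0.3489.
Convertible notes (debt portion) weight = 65/99.83 = 0.6511.
Equity contribution = 0.3489 × 14.7% = 5.1287%.
Remaining for debt = 7.56% − 5.1287% = 2.4313%.
Rd × (1 − 17%) × 0.6511 = 2.4313%  ⇒  Rd = 4.4989%.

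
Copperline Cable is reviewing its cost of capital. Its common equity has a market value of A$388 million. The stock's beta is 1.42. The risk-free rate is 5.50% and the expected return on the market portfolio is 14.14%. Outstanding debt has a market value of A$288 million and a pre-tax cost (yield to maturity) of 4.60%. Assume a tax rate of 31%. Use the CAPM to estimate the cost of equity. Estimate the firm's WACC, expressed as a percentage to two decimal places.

Market risk premium = 14.14% − 5.5% = 8.64%.
Cost of equity via CAPM: Re = 5.5% + 1.42 × 8.64% = 17.7688%.
Total capital V = 388 + 288 = 676.
Equity: weight = 388/676 = 0.5740; cost = 17.7688%.
Debt: weight = 288/676 = 0.4260; after-tax cost = 4.6% × (1 − 31%) = 3.1740%.
WACC = 0.5740 × 17.7688% + 0.4260 × 3.1740% = 11.5509%.

11.55%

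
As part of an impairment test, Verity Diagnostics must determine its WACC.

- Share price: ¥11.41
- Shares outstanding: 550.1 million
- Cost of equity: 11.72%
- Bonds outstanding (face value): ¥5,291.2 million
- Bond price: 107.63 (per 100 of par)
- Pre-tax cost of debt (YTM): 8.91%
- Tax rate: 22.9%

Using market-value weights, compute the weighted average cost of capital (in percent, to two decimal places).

9.41%

Market value of equity E = 11.41 × 550.1m = 6276.641m. Market value of debt D = 5291.2m × 107.63/100 = 5694.91856m.
Total capital V = 6276.641 + 5694.91856 = 11971.55956.
Equity: weight = 6276.641/11971.55956 = 0.5243; cost = 11.72%.
Bonds outstanding: weight = 5694.91856/11971.55956 = 0.4757; after-tax cost = 8.91% × (1 − 22.9%) = 6.8696%.
WACC = 0.5243 × 11.7200% + 0.4757 × 6.8696% = 9.4127%.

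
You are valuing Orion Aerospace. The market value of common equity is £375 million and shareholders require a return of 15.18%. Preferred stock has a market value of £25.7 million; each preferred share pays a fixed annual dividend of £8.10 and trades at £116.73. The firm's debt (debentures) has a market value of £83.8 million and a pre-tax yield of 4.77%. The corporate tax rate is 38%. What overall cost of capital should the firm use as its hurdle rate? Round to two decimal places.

12.63%

Cost of preferred: Rp = 8.1 / 116.73 = 6.9391%.
Total capital V = 375 + 25.7 + 83.8 = 484.5.
Equity: weight = 375/484.5 = 0.7740; cost = 15.18%.
Preferred: weight = 25.7/484.5 = 0.0530; cost = 6.9391%.
Debentures: weight = 83.8/484.5 = 0.1730; after-tax cost = 4.77% × (1 − 38%) = 2.9574%.
WACC = 0.7740 × 15.1800% + 0.0530 × 6.9391% + 0.1730 × 2.9574% = 12.6288%.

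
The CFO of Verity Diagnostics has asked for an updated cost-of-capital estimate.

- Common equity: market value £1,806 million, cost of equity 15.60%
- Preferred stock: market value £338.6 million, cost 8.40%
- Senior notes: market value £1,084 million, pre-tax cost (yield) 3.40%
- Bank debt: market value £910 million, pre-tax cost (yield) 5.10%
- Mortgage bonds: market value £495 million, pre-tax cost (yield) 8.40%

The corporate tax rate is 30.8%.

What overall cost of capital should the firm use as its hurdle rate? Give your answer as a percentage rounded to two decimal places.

Total capital V = 1806 + 338.6 + 1084 + 910 + 495 = 4633.6.
Equity: weight = 1806/4633.6 = 0.3898; cost = 15.6%.
Preferred: weight = 338.6/4633.6 = 0.0731; cost = 8.4%.
Senior notes: weight = 1084/4633.6 = 0.2339; after-tax cost = 3.4% × (1 − 30.8%) = 2.3528%.
Bank debt: weight = 910/4633.6 = 0.1964; after-tax cost = 5.1% × (1 − 30.8%) = 3.5292%.
Mortgage bonds: weight = 495/4633.6 = 0.1068; after-tax cost = 8.4% × (1 − 30.8%) = 5.8128%.
WACC = 0.3898 × 15.6000% + 0.0731 × 8.4000% + 0.2339 × 2.3528% + 0.1964 × 3.5292% + 0.1068 × 5.8128% = 8.5586%.

8.56%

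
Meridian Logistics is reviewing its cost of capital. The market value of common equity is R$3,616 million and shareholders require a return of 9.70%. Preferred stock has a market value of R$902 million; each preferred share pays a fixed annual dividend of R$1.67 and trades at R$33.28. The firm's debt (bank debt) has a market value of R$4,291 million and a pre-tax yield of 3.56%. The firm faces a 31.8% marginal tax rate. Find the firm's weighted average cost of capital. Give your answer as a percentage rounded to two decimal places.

Cost of preferred: Rp = 1.67 / 33.28 = 5.0180%.
Total capital V = 3616 + 902 + 4291 = 8809.
Equity: weight = 3616/8809 = 0.4105; cost = 9.7%.
Preferred: weight = 902/8809 = 0.1024; cost = 5.018%.
Bank debt: weight = 4291/8809 = 0.4871; after-tax cost = 3.56% × (1 − 31.8%) = 2.4279%.
WACC = 0.4105 × 9.7000% + 0.1024 × 5.0180% + 0.4871 × 2.4279% = 5.6782%.

5.68%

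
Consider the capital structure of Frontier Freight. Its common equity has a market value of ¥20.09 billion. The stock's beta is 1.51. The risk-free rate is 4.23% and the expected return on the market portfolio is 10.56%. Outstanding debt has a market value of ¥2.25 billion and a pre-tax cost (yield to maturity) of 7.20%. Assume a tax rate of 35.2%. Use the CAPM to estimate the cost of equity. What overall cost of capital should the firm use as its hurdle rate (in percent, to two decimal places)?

12.87%

Market risk premium = 10.56% − 4.23% = 6.33%.
Cost of equity via CAPM: Re = 4.23% + 1.51 × 6.33% = 13.7883%.
Total capital V = 20.09 + 2.25 = 22.34.
Equity: weight = 20.09/22.34 = 0.8993; cost = 13.7883%.
Debt: weight = 2.25/22.34 = 0.1007; after-tax cost = 7.2% × (1 − 35.2%) = 4.6656%.
WACC = 0.8993 × 13.7883% + 0.1007 × 4.6656% = 12.8695%.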